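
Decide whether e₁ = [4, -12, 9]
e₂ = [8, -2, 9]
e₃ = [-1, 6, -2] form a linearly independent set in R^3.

linearly independent

The matrix [e₁|e₂|e₃] has determinant 130.
A nonzero determinant means the columns are linearly independent.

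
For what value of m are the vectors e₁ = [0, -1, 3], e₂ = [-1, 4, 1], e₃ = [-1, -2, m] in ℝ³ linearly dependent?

m = 19

The set is linearly dependent precisely when det[e₁; e₂; e₃] = 0.
The determinant works out to 19 - m.
Setting this to zero gives m = 19.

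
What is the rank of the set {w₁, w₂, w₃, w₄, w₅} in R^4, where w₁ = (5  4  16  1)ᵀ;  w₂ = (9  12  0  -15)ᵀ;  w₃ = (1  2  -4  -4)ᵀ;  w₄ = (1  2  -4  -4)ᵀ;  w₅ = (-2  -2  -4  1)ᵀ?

Put the 4×5 matrix [w₁|w₂|w₃|w₄|w₅] into echelon form.
Exactly 2 pivots survive; hence the rank is 2.
(With 5 elements in a 4-dimensional space the rank is at most 4.)

2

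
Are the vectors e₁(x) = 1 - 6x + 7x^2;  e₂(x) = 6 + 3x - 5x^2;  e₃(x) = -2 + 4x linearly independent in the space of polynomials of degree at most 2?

Take coordinates with respect to the standard basis {1, x, x^2}.
Form the 3×3 matrix with these as columns; its determinant is 170.
A nonzero determinant means the columns are linearly independent.

linearly independent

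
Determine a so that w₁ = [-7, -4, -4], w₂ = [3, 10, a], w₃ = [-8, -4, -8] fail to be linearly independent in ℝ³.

a = -48

Place the vectors as rows of a 3×3 matrix; dependence ⇔ determinant zero.
The determinant works out to 4*a + 192.
Setting this to zero gives a = -48.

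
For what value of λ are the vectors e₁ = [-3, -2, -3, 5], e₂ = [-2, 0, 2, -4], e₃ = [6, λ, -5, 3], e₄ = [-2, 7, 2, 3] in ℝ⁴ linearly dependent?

Place the vectors as rows of a 4×4 matrix; dependence ⇔ determinant zero.
The determinant works out to 84*λ + 574.
Setting this to zero gives λ = -41/6.

λ = -41/6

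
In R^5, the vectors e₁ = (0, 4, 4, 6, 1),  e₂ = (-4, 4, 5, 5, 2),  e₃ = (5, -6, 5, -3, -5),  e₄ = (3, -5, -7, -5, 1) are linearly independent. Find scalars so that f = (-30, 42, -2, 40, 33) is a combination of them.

f = 3e₁ + 4e₂ - 4e₃ + 2e₄

Solve the system with e₁, e₂, e₃, e₄ as columns and f as the right-hand side.
Row-reducing the augmented matrix gives the unique coefficients (a₁, …, a₄) = (3, 4, -4, 2).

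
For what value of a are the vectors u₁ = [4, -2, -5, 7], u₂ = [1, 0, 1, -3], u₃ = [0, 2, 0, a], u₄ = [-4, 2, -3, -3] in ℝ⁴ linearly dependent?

The vectors are dependent exactly when the determinant of the matrix with rows u₁, u₂, u₃, u₄ vanishes.
The determinant works out to 16*a + 232.
This vanishes exactly when a = -29/2.

a = -29/2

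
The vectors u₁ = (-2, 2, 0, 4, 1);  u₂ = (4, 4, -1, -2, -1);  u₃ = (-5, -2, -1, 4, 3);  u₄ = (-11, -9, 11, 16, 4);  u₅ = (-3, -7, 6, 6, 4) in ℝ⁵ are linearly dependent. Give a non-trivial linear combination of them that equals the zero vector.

Solve the homogeneous system with u₁, u₂, u₃, u₄, u₅ as columns by row-reducing the coefficient matrix.
A generator of the null space is (3, -3, -2, -1, 1).

3u₁ - 3u₂ - 2u₃ - u₄ + u₅ = 0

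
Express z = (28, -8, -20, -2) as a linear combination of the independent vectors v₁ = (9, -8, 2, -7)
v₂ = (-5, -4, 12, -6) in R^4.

Write z = c₁v₁ + c₂v₂ and equate components.
Row-reducing the augmented matrix gives the unique coefficients (c₁, c₂) = (2, -2).

z = 2v₁ - 2v₂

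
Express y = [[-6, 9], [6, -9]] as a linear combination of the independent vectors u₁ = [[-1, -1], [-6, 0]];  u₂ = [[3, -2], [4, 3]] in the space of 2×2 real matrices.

Identify each element with its coordinate vector in ℝ⁴ via {E₁₁, E₁₂, E₂₁, E₂₂}.
Solve the system with u₁, u₂ as columns and y as the right-hand side.
Row-reducing the augmented matrix gives the unique coefficients (α₁, α₂) = (-3, -3).

y = -3u₁ - 3u₂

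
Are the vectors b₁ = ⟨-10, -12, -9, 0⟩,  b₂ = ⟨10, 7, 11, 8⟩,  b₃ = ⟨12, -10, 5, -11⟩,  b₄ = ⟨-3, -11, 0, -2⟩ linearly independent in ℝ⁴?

linearly independent

Place the vectors as rows of a 4×4 matrix and reduce to echelon form.
The reduction yields 4 nonzero rows, so the rank is 4.
Since rank = 4 (the number of vectors), the set is linearly independent.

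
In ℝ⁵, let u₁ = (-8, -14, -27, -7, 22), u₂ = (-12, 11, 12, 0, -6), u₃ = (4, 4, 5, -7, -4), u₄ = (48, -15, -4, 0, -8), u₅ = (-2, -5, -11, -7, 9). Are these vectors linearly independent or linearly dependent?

Place the vectors as rows of a 5×5 matrix and reduce to echelon form.
The reduction yields 3 nonzero rows, so the rank is 3.
Since rank 3 < 5, the set is linearly dependent.

linearly dependent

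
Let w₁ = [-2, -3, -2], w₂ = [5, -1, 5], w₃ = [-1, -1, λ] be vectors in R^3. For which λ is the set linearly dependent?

λ = -1

Place the vectors as rows of a 3×3 matrix; dependence ⇔ determinant zero.
Cofactor expansion gives det = 17*λ + 17.
Setting this to zero gives λ = -1.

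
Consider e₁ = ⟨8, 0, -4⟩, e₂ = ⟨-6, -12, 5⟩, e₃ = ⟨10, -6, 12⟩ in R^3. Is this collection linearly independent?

Form the 3×3 matrix with these as columns; its determinant is -1536.
A nonzero determinant means the columns are linearly independent.

linearly independent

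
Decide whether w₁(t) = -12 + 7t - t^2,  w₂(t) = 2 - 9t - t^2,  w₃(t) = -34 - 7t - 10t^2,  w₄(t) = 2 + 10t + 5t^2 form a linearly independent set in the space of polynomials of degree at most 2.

Take coordinates with respect to the standard basis {1, t, t^2}.
There are 4 vectors in a 3-dimensional space, so they cannot be linearly independent.

linearly dependent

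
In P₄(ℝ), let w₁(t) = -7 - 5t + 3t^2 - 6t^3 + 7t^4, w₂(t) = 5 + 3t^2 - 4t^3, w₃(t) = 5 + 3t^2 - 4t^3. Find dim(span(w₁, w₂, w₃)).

Represent each element by its coordinate vector in ℝ⁵.
Form the matrix with w₁, w₂, w₃ as columns and reduce.
There are 2 pivot columns, so rank = 2.

2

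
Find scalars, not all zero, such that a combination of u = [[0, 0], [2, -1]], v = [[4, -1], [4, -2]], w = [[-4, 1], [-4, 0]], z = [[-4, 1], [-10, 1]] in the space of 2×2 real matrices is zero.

3u - v - 2w + z = 0

Take coordinates with respect to {E₁₁, E₁₂, E₂₁, E₂₂}.
Write the vectors as columns of a matrix and find a nonzero vector in its null space.
A generator of the null space is (3, -1, -2, 1).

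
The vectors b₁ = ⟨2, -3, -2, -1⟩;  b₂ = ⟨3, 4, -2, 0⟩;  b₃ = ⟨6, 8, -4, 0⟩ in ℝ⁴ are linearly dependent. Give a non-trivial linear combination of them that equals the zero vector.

Set up α₁b₁ + … + α₃b₃ = 0 and solve the homogeneous system.
One solution (up to scaling) is (0, 2, -1).

2b₂ - b₃ = 0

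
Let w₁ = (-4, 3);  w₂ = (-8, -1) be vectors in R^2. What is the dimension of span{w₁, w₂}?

2

Row-reduce the 2×2 matrix with these as rows.
There are 2 pivot columns, so rank = 2.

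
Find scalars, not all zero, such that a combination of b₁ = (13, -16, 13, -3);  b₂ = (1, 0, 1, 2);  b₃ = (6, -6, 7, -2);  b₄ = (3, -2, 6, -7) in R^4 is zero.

Solve the homogeneous system with b₁, b₂, b₃, b₄ as columns by row-reducing the coefficient matrix.
A generator of the null space is (1, 2, -3, 1).

b₁ + 2b₂ - 3b₃ + b₄ = 0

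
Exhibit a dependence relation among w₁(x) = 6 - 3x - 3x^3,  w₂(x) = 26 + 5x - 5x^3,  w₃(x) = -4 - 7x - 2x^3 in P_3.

Write each element as a vector in ℝ⁴ using {1, x, …, x^3}.
Write the vectors as columns of a matrix and find a nonzero vector in its null space.
A generator of the null space is (3, -1, -2).

3w₁ - w₂ - 2w₃ = 0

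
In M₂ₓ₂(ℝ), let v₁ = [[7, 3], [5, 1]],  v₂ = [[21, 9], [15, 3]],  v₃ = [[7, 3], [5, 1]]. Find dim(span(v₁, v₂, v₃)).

Use coordinates relative to {E₁₁, E₁₂, E₂₁, E₂₂}.
Form the matrix with v₁, v₂, v₃ as columns and reduce.
The echelon form has 1 nonzero row, so the rank is 1.

dim = 1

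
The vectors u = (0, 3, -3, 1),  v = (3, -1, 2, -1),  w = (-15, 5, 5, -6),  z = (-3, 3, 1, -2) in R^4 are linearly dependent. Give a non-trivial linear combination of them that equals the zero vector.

Set up α₁u + … + α₄z = 0 and solve the homogeneous system.
A generator of the null space is (2, 2, 1, -3).

2u + 2v + w - 3z = 0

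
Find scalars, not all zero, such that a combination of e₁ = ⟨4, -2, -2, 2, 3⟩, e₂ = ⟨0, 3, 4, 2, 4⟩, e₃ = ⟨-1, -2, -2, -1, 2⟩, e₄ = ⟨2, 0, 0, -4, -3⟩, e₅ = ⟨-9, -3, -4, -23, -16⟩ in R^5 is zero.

3e₁ + e₂ - 3e₃ - 3e₄ + e₅ = 0

Set up α₁e₁ + … + α₅e₅ = 0 and solve the homogeneous system.
One solution (up to scaling) is (3, 1, -3, -3, 1).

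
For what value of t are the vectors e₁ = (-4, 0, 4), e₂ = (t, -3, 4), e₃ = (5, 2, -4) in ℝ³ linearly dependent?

The set is linearly dependent precisely when det[e₁; e₂; e₃] = 0.
The determinant works out to 8*t + 44.
Solving 8*t + 44 = 0 yields t = -11/2.

t = -11/2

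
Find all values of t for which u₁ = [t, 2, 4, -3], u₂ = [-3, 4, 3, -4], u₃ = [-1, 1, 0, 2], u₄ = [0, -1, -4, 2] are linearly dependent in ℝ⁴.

Place the vectors as rows of a 4×4 matrix; dependence ⇔ determinant zero.
The determinant works out to 36*t + 33.
Solving 36*t + 33 = 0 yields t = -11/12.

t = -11/12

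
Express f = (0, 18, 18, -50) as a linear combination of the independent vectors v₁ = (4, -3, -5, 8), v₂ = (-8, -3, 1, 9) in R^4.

Write f = a₁v₁ + a₂v₂ and equate components.
Back-substitution yields (a₁, a₂) = (-4, -2).

f = -4v₁ - 2v₂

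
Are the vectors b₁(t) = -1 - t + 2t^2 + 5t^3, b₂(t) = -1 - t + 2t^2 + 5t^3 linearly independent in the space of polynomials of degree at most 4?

linearly dependent

Write each element as a coordinate vector in ℝ⁵ using {1, t, …, t^4}.
Row-reduce the matrix whose columns are b₁, b₂.
The reduction yields 1 nonzero row, so the rank is 1.
Since rank 1 < 2, the set is linearly dependent.
Indeed b₁ - b₂ = 0.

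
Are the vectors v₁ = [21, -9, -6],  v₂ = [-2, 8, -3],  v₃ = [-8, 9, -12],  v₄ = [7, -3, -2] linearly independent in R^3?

There are 4 vectors in a 3-dimensional space, so they cannot be linearly independent.

linearly dependent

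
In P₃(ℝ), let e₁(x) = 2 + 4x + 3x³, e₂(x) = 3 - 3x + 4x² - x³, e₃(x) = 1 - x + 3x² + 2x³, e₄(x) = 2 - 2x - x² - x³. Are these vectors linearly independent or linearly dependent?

linearly independent

Take coordinates with respect to the standard basis {1, x, …, x³}.
Row-reduce the matrix whose columns are e₁, e₂, e₃, e₄.
The reduction yields 4 nonzero rows, so the rank is 4.
Since rank = 4 (the number of vectors), the set is linearly independent.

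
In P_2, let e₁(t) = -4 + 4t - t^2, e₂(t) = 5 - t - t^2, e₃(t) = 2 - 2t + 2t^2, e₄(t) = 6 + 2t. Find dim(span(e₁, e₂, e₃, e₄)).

dim = 3

Represent each element by its coordinate vector in ℝ³.
Form the matrix with e₁, e₂, e₃, e₄ as columns and reduce.
Reduction leaves 3 leading entries, giving rank 3.
(With 4 elements in a 3-dimensional space the rank is at most 3.)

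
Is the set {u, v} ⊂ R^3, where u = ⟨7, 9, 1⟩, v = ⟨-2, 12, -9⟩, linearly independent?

linearly independent

Place the vectors as rows of a 2×3 matrix and reduce to echelon form.
The reduction yields 2 nonzero rows, so the rank is 2.
Since rank = 2 (the number of vectors), the set is linearly independent.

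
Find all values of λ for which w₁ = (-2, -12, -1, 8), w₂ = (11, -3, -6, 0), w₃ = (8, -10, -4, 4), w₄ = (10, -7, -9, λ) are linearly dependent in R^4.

λ = 22/5

The vectors are dependent exactly when the determinant of the matrix with rows w₁, w₂, w₃, w₄ vanishes.
The determinant works out to 230*λ - 1012.
Solving 230*λ - 1012 = 0 yields λ = 22/5.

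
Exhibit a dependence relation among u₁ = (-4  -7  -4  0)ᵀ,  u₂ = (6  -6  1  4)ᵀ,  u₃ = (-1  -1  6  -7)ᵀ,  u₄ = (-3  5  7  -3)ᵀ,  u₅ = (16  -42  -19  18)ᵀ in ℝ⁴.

2u₁ + 3u₂ - 2u₄ - u₅ = 0

Set up α₁u₁ + … + α₅u₅ = 0 and solve the homogeneous system.
A generator of the null space is (2, 3, 0, -2, -1).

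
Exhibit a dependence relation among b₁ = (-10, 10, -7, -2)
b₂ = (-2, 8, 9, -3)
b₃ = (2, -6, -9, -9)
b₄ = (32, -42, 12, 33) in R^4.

Solve the homogeneous system with b₁, b₂, b₃, b₄ as columns by row-reducing the coefficient matrix.
A generator of the null space is (3, 3, 2, 1).

3b₁ + 3b₂ + 2b₃ + b₄ = 0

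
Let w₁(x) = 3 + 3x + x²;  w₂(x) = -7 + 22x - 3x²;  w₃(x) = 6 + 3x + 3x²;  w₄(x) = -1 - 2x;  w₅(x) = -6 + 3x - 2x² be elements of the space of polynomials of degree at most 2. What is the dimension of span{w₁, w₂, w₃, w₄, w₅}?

Represent each element by its coordinate vector in ℝ³.
Form the matrix with w₁, w₂, w₃, w₄, w₅ as columns and reduce.
Exactly 3 pivots survive; hence the rank is 3.
(With 5 elements in a 3-dimensional space the rank is at most 3.)

dim = 3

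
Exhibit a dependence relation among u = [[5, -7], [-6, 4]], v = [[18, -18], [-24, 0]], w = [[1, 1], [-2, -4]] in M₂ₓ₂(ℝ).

Pass to coordinate vectors relative to the basis {E₁₁, E₁₂, E₂₁, E₂₂}.
Set up α₁u + … + α₃w = 0 and solve the homogeneous system.
The free variable yields coefficients (3, -1, 3) (any nonzero multiple also works).

3u - v + 3w = 0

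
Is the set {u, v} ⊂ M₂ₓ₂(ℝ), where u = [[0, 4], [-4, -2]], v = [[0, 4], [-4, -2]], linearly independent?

Take coordinates with respect to the standard basis {E₁₁, E₁₂, E₂₁, E₂₂}.
Row-reduce the matrix whose columns are u, v.
The reduction yields 1 nonzero row, so the rank is 1.
Since rank 1 < 2, the set is linearly dependent.
Indeed u - v = 0.

linearly dependent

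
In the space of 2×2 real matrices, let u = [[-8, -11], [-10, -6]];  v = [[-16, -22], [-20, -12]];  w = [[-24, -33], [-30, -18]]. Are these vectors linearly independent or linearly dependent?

Write each element as a coordinate vector in ℝ⁴ using {E₁₁, E₁₂, E₂₁, E₂₂}.
Row-reduce the matrix whose columns are u, v, w.
The reduction yields 1 nonzero row, so the rank is 1.
Since rank 1 < 3, the set is linearly dependent.

linearly dependent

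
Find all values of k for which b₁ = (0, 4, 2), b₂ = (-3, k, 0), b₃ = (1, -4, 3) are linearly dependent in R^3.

k = 30

The vectors are dependent exactly when the determinant of the matrix with rows b₁, b₂, b₃ vanishes.
The determinant works out to 60 - 2*k.
Setting this to zero gives k = 30.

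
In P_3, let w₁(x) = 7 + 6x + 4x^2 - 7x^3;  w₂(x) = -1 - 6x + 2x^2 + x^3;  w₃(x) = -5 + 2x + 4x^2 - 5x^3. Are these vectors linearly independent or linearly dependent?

Write each element as a coordinate vector in ℝ⁴ using {1, x, …, x^3}.
Place the vectors as rows of a 3×4 matrix and reduce to echelon form.
The reduction yields 3 nonzero rows, so the rank is 3.
Since rank = 3 (the number of vectors), the set is linearly independent.

linearly independent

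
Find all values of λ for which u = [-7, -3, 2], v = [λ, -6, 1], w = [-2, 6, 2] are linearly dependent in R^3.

λ = -6

The vectors are dependent exactly when the determinant of the matrix with rows u, v, w vanishes.
Expanding, det = 18*λ + 108.
Setting this to zero gives λ = -6.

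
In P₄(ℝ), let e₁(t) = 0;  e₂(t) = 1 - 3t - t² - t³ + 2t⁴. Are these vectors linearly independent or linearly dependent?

Take coordinates with respect to the standard basis {1, t, …, t⁴}.
One of the vectors is the zero vector, so the set is linearly dependent.

linearly dependent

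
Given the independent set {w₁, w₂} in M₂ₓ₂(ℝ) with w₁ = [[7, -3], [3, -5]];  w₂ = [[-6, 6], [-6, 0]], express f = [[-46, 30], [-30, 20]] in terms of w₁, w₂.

f = -4w₁ + 3w₂

Work in coordinates with respect to the standard basis {E₁₁, E₁₂, E₂₁, E₂₂}.
Write f = c₁w₁ + c₂w₂ and equate components.
Row-reducing the augmented matrix gives the unique coefficients (c₁, c₂) = (-4, 3).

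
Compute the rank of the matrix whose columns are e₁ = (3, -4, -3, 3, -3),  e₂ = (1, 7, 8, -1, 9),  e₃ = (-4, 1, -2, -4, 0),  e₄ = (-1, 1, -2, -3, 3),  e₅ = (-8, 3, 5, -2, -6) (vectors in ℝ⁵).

Row-reduce the 5×5 matrix with these as rows.
Exactly 3 pivots survive; hence the rank is 3.

rank 3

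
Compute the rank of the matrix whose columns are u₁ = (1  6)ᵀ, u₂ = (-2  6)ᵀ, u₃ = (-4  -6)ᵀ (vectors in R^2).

Apply Gaussian elimination to the matrix whose rows are u₁, u₂, u₃.
Reduction leaves 2 leading entries, giving rank 2.
(With 3 elements in a 2-dimensional space the rank is at most 2.)

rank 2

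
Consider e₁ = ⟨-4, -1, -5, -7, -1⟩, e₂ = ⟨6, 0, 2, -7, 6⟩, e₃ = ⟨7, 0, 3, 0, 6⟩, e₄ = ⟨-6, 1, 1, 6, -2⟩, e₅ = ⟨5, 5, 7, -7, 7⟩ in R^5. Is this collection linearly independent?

Place the vectors as rows of a 5×5 matrix and reduce to echelon form.
The reduction yields 5 nonzero rows, so the rank is 5.
Since rank = 5 (the number of vectors), the set is linearly independent.

linearly independent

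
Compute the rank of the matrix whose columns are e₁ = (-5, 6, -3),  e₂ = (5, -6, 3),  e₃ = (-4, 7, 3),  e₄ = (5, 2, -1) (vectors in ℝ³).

3

Put the 3×4 matrix [e₁|e₂|e₃|e₄] into echelon form.
There are 3 pivot columns, so rank = 3.
(With 4 elements in a 3-dimensional space the rank is at most 3.)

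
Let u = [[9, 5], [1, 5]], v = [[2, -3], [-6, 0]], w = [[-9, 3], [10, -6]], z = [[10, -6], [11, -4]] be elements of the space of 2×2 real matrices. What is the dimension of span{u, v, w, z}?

Use coordinates relative to {E₁₁, E₁₂, E₂₁, E₂₂}.
Apply Gaussian elimination to the matrix whose rows are u, v, w, z.
There are 4 pivot columns, so rank = 4.

dim = 4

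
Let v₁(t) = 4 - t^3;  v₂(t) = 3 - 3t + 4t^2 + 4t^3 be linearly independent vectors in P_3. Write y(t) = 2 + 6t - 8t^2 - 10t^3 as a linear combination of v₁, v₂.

y = 2v₁ - 2v₂

Take coordinate vectors relative to {1, t, …, t^3}.
Solve the system with v₁, v₂ as columns and y as the right-hand side.
The system has the unique solution (α₁, α₂) = (2, -2).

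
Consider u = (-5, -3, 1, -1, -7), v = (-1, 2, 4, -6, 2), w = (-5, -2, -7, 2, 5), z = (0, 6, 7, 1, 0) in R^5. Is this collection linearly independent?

linearly independent

Row-reduce the matrix whose columns are u, v, w, z.
The reduction yields 4 nonzero rows, so the rank is 4.
Since rank = 4 (the number of vectors), the set is linearly independent.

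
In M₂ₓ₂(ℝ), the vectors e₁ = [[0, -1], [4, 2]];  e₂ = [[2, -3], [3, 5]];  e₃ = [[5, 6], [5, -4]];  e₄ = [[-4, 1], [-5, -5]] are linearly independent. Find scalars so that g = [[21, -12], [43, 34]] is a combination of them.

Identify each element with its coordinate vector in ℝ⁴ via {E₁₁, E₁₂, E₂₁, E₂₂}.
Solve the system with e₁, e₂, e₃, e₄ as columns and g as the right-hand side.
Back-substitution yields (c₁, …, c₄) = (4, 4, 1, -2).

g = 4e₁ + 4e₂ + e₃ - 2e₄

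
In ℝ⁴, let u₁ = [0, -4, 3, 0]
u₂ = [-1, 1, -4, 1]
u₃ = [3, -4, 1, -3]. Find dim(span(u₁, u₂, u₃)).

Form the matrix with u₁, u₂, u₃ as columns and reduce.
The echelon form has 3 nonzero rows, so the rank is 3.

dim = 3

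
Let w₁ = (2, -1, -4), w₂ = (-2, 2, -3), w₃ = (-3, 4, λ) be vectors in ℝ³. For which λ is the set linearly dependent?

The set is linearly dependent precisely when det[w₁; w₂; w₃] = 0.
Expanding, det = 2*λ + 23.
Solving 2*λ + 23 = 0 yields λ = -23/2.

λ = -23/2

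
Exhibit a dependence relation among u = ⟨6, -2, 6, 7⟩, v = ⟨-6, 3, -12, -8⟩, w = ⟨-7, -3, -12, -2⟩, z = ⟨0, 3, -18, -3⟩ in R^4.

Solve the homogeneous system with u, v, w, z as columns by row-reducing the coefficient matrix.
A generator of the null space is (3, 3, 0, -1).

3u + 3v - z = 0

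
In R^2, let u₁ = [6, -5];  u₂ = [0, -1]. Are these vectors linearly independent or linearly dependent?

The matrix [u₁|u₂] has determinant -6.
A nonzero determinant means the columns are linearly independent.

linearly independent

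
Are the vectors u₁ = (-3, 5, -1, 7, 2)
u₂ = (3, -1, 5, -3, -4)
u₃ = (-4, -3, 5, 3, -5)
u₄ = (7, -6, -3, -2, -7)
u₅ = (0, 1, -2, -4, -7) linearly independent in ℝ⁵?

Place the vectors as rows of a 5×5 matrix and reduce to echelon form.
The reduction yields 5 nonzero rows, so the rank is 5.
Since rank = 5 (the number of vectors), the set is linearly independent.

linearly independent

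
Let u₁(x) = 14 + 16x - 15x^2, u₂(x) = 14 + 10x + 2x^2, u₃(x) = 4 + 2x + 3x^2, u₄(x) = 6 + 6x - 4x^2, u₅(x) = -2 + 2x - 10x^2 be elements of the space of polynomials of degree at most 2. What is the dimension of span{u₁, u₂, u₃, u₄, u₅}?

Use coordinates relative to {1, x, x^2}.
Form the matrix with u₁, u₂, u₃, u₄, u₅ as columns and reduce.
The echelon form has 2 nonzero rows, so the rank is 2.
(With 5 elements in a 3-dimensional space the rank is at most 3.)

2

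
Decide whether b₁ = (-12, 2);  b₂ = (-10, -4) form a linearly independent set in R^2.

linearly independent

The matrix [b₁|b₂] has determinant 68.
A nonzero determinant means the columns are linearly independent.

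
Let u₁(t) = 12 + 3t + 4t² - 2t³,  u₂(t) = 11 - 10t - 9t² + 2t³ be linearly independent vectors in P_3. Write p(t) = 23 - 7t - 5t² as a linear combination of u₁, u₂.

Identify each element with its coordinate vector in ℝ⁴ via {1, t, …, t³}.
Set up the augmented matrix [u₁ | u₂ | p] and row-reduce.
The system has the unique solution (a₁, a₂) = (1, 1).

p = u₁ + u₂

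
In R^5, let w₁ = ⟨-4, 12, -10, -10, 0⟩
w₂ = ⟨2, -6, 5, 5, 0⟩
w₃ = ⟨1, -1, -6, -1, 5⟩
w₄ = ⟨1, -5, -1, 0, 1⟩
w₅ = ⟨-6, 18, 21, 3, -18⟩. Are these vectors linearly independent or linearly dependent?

One vector is a scalar multiple of another, so the set is dependent.

linearly dependent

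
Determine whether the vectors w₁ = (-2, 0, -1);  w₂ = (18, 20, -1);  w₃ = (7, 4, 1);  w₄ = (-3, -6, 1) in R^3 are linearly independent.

There are 4 vectors in a 3-dimensional space, so they cannot be linearly independent.

linearly dependent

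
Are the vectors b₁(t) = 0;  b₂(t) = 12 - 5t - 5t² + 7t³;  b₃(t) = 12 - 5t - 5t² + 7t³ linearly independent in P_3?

linearly dependent

Write each element as a coordinate vector in ℝ⁴ using {1, t, …, t³}.
One of the vectors is the zero vector, so the set is linearly dependent.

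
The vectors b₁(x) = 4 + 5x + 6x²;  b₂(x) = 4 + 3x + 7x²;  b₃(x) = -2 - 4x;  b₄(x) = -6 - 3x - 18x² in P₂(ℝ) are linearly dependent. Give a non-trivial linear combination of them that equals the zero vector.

3b₁ + 3b₃ + b₄ = 0

Pass to coordinate vectors relative to the basis {1, x, x²}.
Row-reduce the matrix with b₁, b₂, b₃, b₄ as columns; the null space gives the coefficients.
The free variable yields coefficients (3, 0, 3, 1) (any nonzero multiple also works).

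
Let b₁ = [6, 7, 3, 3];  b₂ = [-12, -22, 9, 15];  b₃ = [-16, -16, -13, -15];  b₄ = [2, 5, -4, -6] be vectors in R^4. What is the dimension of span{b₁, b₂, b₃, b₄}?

Form the matrix with b₁, b₂, b₃, b₄ as columns and reduce.
There are 2 pivot columns, so rank = 2.

2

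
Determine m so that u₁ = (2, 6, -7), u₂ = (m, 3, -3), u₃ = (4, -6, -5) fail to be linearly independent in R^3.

Place the vectors as rows of a 3×3 matrix; dependence ⇔ determinant zero.
The determinant works out to 72*m - 54.
Solving 72*m - 54 = 0 yields m = 3/4.

m = 3/4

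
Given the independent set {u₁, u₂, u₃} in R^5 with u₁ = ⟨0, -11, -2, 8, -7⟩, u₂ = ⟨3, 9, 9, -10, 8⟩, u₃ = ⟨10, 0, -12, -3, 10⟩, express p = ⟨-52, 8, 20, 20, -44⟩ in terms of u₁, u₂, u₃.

p = -4u₁ - 4u₂ - 4u₃

Since u₁, u₂, u₃ are independent, the coefficients expressing p are uniquely determined by a linear system.
Back-substitution yields (c₁, c₂, c₃) = (-4, -4, -4).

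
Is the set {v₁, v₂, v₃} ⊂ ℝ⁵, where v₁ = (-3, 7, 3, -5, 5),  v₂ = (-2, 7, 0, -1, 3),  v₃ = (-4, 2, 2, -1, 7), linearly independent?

linearly independent

Place the vectors as rows of a 3×5 matrix and reduce to echelon form.
The reduction yields 3 nonzero rows, so the rank is 3.
Since rank = 3 (the number of vectors), the set is linearly independent.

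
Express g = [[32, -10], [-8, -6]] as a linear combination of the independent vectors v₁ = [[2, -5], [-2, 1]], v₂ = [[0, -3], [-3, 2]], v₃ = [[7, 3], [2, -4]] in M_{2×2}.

g = 2v₁ + 4v₂ + 4v₃

Work in coordinates with respect to the standard basis {E₁₁, E₁₂, E₂₁, E₂₂}.
Solve the system with v₁, v₂, v₃ as columns and g as the right-hand side.
Back-substitution yields (a₁, a₂, a₃) = (2, 4, 4).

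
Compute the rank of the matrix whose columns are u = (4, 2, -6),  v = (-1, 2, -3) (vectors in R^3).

2

Apply Gaussian elimination to the matrix whose rows are u, v.
There are 2 pivot columns, so rank = 2.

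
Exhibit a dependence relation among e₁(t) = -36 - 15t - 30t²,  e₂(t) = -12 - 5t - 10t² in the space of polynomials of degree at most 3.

e₁ - 3e₂ = 0

Take coordinates with respect to {1, t, …, t³}.
Solve the homogeneous system with e₁, e₂ as columns by row-reducing the coefficient matrix.
The free variable yields coefficients (1, -3) (any nonzero multiple also works).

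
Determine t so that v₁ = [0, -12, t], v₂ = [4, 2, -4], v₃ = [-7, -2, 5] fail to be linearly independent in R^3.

The vectors are dependent exactly when the determinant of the matrix with rows v₁, v₂, v₃ vanishes.
Expanding, det = 6*t - 96.
This vanishes exactly when t = 16.

t = 16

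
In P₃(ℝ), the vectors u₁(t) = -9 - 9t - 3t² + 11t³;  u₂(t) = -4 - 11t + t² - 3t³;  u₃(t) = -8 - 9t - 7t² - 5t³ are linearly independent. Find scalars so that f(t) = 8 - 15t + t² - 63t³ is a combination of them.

Work in coordinates with respect to the standard basis {1, t, …, t³}.
Write f = c₁u₁ + … + c₃u₃ and equate components.
Row-reducing the augmented matrix gives the unique coefficients (c₁, c₂, c₃) = (-4, 3, 2).

f = -4u₁ + 3u₂ + 2u₃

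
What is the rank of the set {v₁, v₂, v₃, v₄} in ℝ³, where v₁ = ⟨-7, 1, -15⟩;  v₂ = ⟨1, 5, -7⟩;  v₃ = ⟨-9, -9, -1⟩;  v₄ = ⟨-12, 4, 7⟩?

Row-reduce the 4×3 matrix with these as rows.
The echelon form has 3 nonzero rows, so the rank is 3.
(With 4 elements in a 3-dimensional space the rank is at most 3.)

rank 3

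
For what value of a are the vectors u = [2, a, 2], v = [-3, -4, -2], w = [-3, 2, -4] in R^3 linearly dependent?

Dependence holds iff the 3×3 matrix [u v w] is singular.
Cofactor expansion gives det = 4 - 6*a.
This vanishes exactly when a = 2/3.

a = 2/3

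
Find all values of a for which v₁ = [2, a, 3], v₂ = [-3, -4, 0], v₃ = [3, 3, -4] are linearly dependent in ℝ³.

The vectors are dependent exactly when the determinant of the matrix with rows v₁, v₂, v₃ vanishes.
Cofactor expansion gives det = 41 - 12*a.
Solving 41 - 12*a = 0 yields a = 41/12.

a = 41/12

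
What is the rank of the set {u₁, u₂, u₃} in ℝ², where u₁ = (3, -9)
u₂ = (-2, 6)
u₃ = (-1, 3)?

Row-reduce the 3×2 matrix with these as rows.
There is 1 pivot column, so rank = 1.
(With 3 elements in a 2-dimensional space the rank is at most 2.)

1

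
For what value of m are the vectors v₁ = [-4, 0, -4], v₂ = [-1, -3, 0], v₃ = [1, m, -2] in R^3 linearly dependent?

m = 9

Place the vectors as rows of a 3×3 matrix; dependence ⇔ determinant zero.
The determinant works out to 4*m - 36.
Solving 4*m - 36 = 0 yields m = 9.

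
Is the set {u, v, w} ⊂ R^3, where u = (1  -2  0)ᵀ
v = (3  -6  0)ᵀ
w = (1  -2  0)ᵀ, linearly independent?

Place the vectors as rows of a 3×3 matrix and reduce to echelon form.
The reduction yields 1 nonzero row, so the rank is 1.
Since rank 1 < 3, the set is linearly dependent.

linearly dependent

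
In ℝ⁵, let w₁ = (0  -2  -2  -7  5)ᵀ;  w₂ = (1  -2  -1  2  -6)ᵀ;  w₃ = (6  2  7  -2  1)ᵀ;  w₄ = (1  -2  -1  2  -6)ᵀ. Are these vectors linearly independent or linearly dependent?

Two of the vectors are equal, giving an immediate dependence.

linearly dependent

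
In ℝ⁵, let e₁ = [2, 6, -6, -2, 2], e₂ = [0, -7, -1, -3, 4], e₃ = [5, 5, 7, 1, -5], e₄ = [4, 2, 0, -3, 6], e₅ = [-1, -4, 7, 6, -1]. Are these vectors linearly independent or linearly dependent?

linearly independent

Place the vectors as rows of a 5×5 matrix and reduce to echelon form.
The reduction yields 5 nonzero rows, so the rank is 5.
Since rank = 5 (the number of vectors), the set is linearly independent.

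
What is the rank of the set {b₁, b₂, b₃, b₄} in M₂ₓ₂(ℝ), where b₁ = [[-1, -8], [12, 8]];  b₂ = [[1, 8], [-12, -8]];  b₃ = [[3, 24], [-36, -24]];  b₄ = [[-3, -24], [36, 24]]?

1

Pass to coordinate vectors with respect to the basis {E₁₁, E₁₂, E₂₁, E₂₂}.
Apply Gaussian elimination to the matrix whose rows are b₁, b₂, b₃, b₄.
Exactly 1 pivot survives; hence the rank is 1.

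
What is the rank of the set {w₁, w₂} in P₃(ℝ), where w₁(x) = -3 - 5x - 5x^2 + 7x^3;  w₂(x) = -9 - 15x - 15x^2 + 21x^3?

Pass to coordinate vectors with respect to the basis {1, x, …, x^3}.
Form the matrix with w₁, w₂ as columns and reduce.
The echelon form has 1 nonzero row, so the rank is 1.

rank 1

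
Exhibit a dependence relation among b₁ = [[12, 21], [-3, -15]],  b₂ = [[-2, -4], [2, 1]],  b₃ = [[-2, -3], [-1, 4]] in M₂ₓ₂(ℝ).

Write each element as a vector in ℝ⁴ using {E₁₁, E₁₂, E₂₁, E₂₂}.
Row-reduce the matrix with b₁, b₂, b₃ as columns; the null space gives the coefficients.
A generator of the null space is (1, 3, 3).

b₁ + 3b₂ + 3b₃ = 0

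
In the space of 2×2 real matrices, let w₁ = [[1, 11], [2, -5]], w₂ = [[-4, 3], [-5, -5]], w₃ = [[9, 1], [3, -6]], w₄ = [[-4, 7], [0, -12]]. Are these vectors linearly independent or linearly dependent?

linearly independent

Write each element as a coordinate vector in ℝ⁴ using {E₁₁, E₁₂, E₂₁, E₂₂}.
Form the 4×4 matrix with these as columns; its determinant is 4930.
A nonzero determinant means the columns are linearly independent.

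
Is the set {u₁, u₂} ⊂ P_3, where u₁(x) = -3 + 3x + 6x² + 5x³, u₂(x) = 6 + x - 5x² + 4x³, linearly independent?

linearly independent

Write each element as a coordinate vector in ℝ⁴ using {1, x, …, x³}.
Place the vectors as rows of a 2×4 matrix and reduce to echelon form.
The reduction yields 2 nonzero rows, so the rank is 2.
Since rank = 2 (the number of vectors), the set is linearly independent.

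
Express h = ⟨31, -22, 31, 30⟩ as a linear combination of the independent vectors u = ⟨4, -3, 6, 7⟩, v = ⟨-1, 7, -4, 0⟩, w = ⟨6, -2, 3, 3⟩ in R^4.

Solve the system with u, v, w as columns and h as the right-hand side.
Back-substitution yields (a₁, a₂, a₃) = (3, -1, 3).

h = 3u - v + 3w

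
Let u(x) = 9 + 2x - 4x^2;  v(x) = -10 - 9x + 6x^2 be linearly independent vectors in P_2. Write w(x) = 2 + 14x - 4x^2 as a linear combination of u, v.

Identify each element with its coordinate vector in ℝ³ via {1, x, x^2}.
Write w = c₁u + c₂v and equate components.
The system has the unique solution (c₁, c₂) = (-2, -2).

w = -2u - 2v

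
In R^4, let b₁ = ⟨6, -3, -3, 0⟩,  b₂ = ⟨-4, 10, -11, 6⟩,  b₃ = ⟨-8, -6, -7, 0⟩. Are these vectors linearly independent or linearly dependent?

linearly independent

Place the vectors as rows of a 3×4 matrix and reduce to echelon form.
The reduction yields 3 nonzero rows, so the rank is 3.
Since rank = 3 (the number of vectors), the set is linearly independent.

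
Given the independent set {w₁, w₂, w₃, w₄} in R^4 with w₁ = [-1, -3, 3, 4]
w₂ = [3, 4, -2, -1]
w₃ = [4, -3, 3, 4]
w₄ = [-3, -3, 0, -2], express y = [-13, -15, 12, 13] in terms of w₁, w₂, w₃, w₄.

Since w₁, w₂, w₃, w₄ are independent, the coefficients expressing y are uniquely determined by a linear system.
The system has the unique solution (c₁, …, c₄) = (3, -3, -1, -1).

y = 3w₁ - 3w₂ - w₃ - w₄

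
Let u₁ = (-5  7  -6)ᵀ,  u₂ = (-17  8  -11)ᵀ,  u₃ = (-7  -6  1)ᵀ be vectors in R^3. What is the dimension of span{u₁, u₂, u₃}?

Apply Gaussian elimination to the matrix whose rows are u₁, u₂, u₃.
The echelon form has 2 nonzero rows, so the rank is 2.

dim = 2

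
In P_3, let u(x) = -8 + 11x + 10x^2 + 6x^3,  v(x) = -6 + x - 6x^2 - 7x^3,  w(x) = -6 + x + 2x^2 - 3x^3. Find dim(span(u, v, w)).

Represent each element by its coordinate vector in ℝ⁴.
Form the matrix with u, v, w as columns and reduce.
There are 3 pivot columns, so rank = 3.

dim = 3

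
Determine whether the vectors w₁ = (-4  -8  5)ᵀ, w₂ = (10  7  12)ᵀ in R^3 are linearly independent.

linearly independent

Place the vectors as rows of a 2×3 matrix and reduce to echelon form.
The reduction yields 2 nonzero rows, so the rank is 2.
Since rank = 2 (the number of vectors), the set is linearly independent.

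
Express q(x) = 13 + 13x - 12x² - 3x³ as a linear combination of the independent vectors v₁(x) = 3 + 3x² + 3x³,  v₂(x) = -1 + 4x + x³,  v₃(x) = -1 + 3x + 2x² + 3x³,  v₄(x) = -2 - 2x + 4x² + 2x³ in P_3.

Take coordinate vectors relative to {1, x, …, x³}.
Solve the system with v₁, v₂, v₃, v₄ as columns and q as the right-hand side.
Back-substitution yields (a₁, …, a₄) = (2, 2, -1, -4).

q = 2v₁ + 2v₂ - v₃ - 4v₄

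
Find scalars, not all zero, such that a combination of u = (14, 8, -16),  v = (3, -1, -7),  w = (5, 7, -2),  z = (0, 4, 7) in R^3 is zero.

Row-reduce the matrix with u, v, w, z as columns; the null space gives the coefficients.
One solution (up to scaling) is (1, -3, -1, -1).

u - 3v - w - z = 0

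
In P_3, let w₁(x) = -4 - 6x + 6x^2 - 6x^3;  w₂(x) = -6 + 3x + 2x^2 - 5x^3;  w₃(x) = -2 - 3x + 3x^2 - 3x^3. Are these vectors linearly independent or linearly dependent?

Take coordinates with respect to the standard basis {1, x, …, x^3}.
Row-reduce the matrix whose columns are w₁, w₂, w₃.
The reduction yields 2 nonzero rows, so the rank is 2.
Since rank 2 < 3, the set is linearly dependent.
Indeed w₁ - 2w₃ = 0.

linearly dependent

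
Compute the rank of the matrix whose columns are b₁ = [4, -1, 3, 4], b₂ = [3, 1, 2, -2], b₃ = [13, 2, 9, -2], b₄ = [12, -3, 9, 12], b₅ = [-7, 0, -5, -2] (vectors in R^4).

Row-reduce the 5×4 matrix with these as rows.
Reduction leaves 2 leading entries, giving rank 2.
(With 5 elements in a 4-dimensional space the rank is at most 4.)

2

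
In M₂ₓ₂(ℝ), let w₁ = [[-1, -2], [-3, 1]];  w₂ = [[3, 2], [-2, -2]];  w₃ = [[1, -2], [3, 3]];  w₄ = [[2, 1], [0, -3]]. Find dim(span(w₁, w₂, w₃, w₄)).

Pass to coordinate vectors with respect to the basis {E₁₁, E₁₂, E₂₁, E₂₂}.
Apply Gaussian elimination to the matrix whose rows are w₁, w₂, w₃, w₄.
There are 4 pivot columns, so rank = 4.

4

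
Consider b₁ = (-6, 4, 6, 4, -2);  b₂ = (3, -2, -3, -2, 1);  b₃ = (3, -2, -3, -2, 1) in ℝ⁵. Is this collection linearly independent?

Place the vectors as rows of a 3×5 matrix and reduce to echelon form.
The reduction yields 1 nonzero row, so the rank is 1.
Since rank 1 < 3, the set is linearly dependent.
Indeed b₁ + 2b₂ = 0.

linearly dependent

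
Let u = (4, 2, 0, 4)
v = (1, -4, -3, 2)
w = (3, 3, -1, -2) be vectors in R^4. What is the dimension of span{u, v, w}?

Row-reduce the 3×4 matrix with these as rows.
Exactly 3 pivots survive; hence the rank is 3.

3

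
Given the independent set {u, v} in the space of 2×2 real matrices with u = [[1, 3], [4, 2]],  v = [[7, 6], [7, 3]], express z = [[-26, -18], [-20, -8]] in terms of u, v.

Take coordinate vectors relative to {E₁₁, E₁₂, E₂₁, E₂₂}.
Since u, v are independent, the coefficients expressing z are uniquely determined by a linear system.
Row-reducing the augmented matrix gives the unique coefficients (α₁, α₂) = (2, -4).

z = 2u - 4v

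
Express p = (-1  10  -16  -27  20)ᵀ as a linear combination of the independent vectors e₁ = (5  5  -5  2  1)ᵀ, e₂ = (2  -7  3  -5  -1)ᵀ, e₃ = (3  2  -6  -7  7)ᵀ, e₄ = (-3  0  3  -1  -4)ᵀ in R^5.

Solve the system with e₁, e₂, e₃, e₄ as columns and p as the right-hand side.
Row-reducing the augmented matrix gives the unique coefficients (a₁, …, a₄) = (-1, -1, 4, 2).

p = -e₁ - e₂ + 4e₃ + 2e₄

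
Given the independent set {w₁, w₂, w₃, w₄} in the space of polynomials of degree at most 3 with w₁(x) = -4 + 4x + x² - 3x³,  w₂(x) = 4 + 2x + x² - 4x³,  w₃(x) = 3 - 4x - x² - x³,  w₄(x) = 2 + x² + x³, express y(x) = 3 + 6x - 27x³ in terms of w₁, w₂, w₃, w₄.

Work in coordinates with respect to the standard basis {1, x, …, x³}.
Set up the augmented matrix [w₁ | w₂ | w₃ | w₄ | y] and row-reduce.
Back-substitution yields (c₁, …, c₄) = (3, 3, 3, -3).

y = 3w₁ + 3w₂ + 3w₃ - 3w₄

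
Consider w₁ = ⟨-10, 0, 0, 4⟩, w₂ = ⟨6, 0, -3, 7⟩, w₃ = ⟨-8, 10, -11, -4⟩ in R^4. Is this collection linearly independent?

linearly independent

Row-reduce the matrix whose columns are w₁, w₂, w₃.
The reduction yields 3 nonzero rows, so the rank is 3.
Since rank = 3 (the number of vectors), the set is linearly independent.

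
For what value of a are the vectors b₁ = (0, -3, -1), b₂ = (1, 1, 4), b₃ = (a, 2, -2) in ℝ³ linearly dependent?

The vectors are dependent exactly when the determinant of the matrix with rows b₁, b₂, b₃ vanishes.
The determinant works out to -11*a - 8.
This vanishes exactly when a = -8/11.

a = -8/11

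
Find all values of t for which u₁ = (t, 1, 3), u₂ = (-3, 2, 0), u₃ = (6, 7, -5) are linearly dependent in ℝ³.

Place the vectors as rows of a 3×3 matrix; dependence ⇔ determinant zero.
Expanding, det = -10*t - 114.
Setting this to zero gives t = -57/5.

t = -57/5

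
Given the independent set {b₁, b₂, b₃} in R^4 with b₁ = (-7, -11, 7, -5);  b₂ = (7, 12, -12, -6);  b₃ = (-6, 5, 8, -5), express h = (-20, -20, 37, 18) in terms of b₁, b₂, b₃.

h = -b₁ - 3b₂ + b₃

Set up the augmented matrix [b₁ | b₂ | b₃ | h] and row-reduce.
Row-reducing the augmented matrix gives the unique coefficients (a₁, a₂, a₃) = (-1, -3, 1).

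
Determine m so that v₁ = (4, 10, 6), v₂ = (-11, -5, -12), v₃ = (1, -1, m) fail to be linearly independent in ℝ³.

m = 4/5

The set is linearly dependent precisely when det[v₁; v₂; v₃] = 0.
Expanding, det = 90*m - 72.
Setting this to zero gives m = 4/5.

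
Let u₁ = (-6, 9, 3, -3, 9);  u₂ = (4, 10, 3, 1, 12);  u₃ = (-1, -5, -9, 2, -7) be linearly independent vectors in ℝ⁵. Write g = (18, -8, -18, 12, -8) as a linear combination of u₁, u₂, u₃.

Set up the augmented matrix [u₁ | u₂ | u₃ | g] and row-reduce.
Row-reducing the augmented matrix gives the unique coefficients (c₁, c₂, c₃) = (-2, 2, 2).

g = -2u₁ + 2u₂ + 2u₃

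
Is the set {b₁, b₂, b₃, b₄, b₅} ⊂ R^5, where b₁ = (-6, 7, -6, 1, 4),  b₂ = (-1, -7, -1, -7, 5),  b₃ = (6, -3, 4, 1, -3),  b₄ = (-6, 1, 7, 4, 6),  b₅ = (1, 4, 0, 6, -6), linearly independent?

The matrix [b₁|b₂|b₃|b₄|b₅] has determinant 3841.
A nonzero determinant means the columns are linearly independent.

linearly independent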